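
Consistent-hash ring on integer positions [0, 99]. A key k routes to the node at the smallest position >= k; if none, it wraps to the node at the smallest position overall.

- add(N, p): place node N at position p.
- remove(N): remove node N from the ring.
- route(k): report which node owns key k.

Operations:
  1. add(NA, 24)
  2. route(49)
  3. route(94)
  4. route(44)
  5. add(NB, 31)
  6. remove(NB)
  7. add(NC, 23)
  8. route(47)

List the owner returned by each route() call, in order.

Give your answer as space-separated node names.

Op 1: add NA@24 -> ring=[24:NA]
Op 2: route key 49: none >= 49, wrap to smallest pos 24 -> NA
Op 3: route key 94: none >= 94, wrap to smallest pos 24 -> NA
Op 4: route key 44: none >= 44, wrap to smallest pos 24 -> NA
Op 5: add NB@31 -> ring=[24:NA,31:NB]
Op 6: remove NB -> ring=[24:NA]
Op 7: add NC@23 -> ring=[23:NC,24:NA]
Op 8: route key 47: none >= 47, wrap to smallest pos 23 -> NC

Answer: NA NA NA NC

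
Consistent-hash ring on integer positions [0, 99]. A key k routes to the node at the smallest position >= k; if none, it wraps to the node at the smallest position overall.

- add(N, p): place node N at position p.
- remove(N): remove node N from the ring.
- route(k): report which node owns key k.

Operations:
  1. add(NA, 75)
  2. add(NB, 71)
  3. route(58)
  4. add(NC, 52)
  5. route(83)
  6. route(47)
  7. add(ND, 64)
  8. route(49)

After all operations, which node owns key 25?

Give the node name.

Op 1: add NA@75 -> ring=[75:NA]
Op 2: add NB@71 -> ring=[71:NB,75:NA]
Op 3: route key 58: smallest pos >= 58 is 71 -> NB
Op 4: add NC@52 -> ring=[52:NC,71:NB,75:NA]
Op 5: route key 83: none >= 83, wrap to smallest pos 52 -> NC
Op 6: route key 47: smallest pos >= 47 is 52 -> NC
Op 7: add ND@64 -> ring=[52:NC,64:ND,71:NB,75:NA]
Op 8: route key 49: smallest pos >= 49 is 52 -> NC
Final route key 25: smallest pos >= 25 is 52 -> NC

Answer: NC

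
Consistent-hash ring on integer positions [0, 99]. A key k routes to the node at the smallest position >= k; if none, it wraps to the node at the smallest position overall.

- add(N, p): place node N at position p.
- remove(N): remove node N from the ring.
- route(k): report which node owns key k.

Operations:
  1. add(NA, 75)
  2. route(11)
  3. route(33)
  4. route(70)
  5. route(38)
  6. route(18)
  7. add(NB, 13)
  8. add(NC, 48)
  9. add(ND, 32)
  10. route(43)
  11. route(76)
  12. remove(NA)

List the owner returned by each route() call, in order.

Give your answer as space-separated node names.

Op 1: add NA@75 -> ring=[75:NA]
Op 2: route key 11: smallest pos >= 11 is 75 -> NA
Op 3: route key 33: smallest pos >= 33 is 75 -> NA
Op 4: route key 70: smallest pos >= 70 is 75 -> NA
Op 5: route key 38: smallest pos >= 38 is 75 -> NA
Op 6: route key 18: smallest pos >= 18 is 75 -> NA
Op 7: add NB@13 -> ring=[13:NB,75:NA]
Op 8: add NC@48 -> ring=[13:NB,48:NC,75:NA]
Op 9: add ND@32 -> ring=[13:NB,32:ND,48:NC,75:NA]
Op 10: route key 43: smallest pos >= 43 is 48 -> NC
Op 11: route key 76: none >= 76, wrap to smallest pos 13 -> NB
Op 12: remove NA -> ring=[13:NB,32:ND,48:NC]

Answer: NA NA NA NA NA NC NB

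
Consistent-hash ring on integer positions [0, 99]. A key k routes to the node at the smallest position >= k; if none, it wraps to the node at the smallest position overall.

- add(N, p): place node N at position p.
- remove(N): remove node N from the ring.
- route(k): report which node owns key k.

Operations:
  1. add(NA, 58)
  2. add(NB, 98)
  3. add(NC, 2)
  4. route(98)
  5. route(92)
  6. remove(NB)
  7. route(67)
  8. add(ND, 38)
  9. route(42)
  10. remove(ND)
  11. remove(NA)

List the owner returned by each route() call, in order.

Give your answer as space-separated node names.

Op 1: add NA@58 -> ring=[58:NA]
Op 2: add NB@98 -> ring=[58:NA,98:NB]
Op 3: add NC@2 -> ring=[2:NC,58:NA,98:NB]
Op 4: route key 98: smallest pos >= 98 is 98 -> NB
Op 5: route key 92: smallest pos >= 92 is 98 -> NB
Op 6: remove NB -> ring=[2:NC,58:NA]
Op 7: route key 67: none >= 67, wrap to smallest pos 2 -> NC
Op 8: add ND@38 -> ring=[2:NC,38:ND,58:NA]
Op 9: route key 42: smallest pos >= 42 is 58 -> NA
Op 10: remove ND -> ring=[2:NC,58:NA]
Op 11: remove NA -> ring=[2:NC]

Answer: NB NB NC NA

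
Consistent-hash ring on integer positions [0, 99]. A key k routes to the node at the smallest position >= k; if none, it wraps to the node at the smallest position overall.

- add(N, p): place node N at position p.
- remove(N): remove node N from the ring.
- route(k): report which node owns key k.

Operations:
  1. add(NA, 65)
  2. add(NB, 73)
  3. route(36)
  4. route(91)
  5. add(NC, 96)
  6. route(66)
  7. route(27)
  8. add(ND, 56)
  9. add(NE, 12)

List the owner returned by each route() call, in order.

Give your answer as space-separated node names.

Op 1: add NA@65 -> ring=[65:NA]
Op 2: add NB@73 -> ring=[65:NA,73:NB]
Op 3: route key 36: smallest pos >= 36 is 65 -> NA
Op 4: route key 91: none >= 91, wrap to smallest pos 65 -> NA
Op 5: add NC@96 -> ring=[65:NA,73:NB,96:NC]
Op 6: route key 66: smallest pos >= 66 is 73 -> NB
Op 7: route key 27: smallest pos >= 27 is 65 -> NA
Op 8: add ND@56 -> ring=[56:ND,65:NA,73:NB,96:NC]
Op 9: add NE@12 -> ring=[12:NE,56:ND,65:NA,73:NB,96:NC]

Answer: NA NA NB NA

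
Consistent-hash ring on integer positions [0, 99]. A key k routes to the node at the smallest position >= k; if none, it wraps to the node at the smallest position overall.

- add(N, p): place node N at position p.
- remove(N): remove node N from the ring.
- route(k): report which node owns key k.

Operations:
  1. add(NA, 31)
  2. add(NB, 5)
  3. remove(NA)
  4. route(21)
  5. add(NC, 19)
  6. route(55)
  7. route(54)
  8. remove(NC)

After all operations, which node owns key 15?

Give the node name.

Op 1: add NA@31 -> ring=[31:NA]
Op 2: add NB@5 -> ring=[5:NB,31:NA]
Op 3: remove NA -> ring=[5:NB]
Op 4: route key 21: none >= 21, wrap to smallest pos 5 -> NB
Op 5: add NC@19 -> ring=[5:NB,19:NC]
Op 6: route key 55: none >= 55, wrap to smallest pos 5 -> NB
Op 7: route key 54: none >= 54, wrap to smallest pos 5 -> NB
Op 8: remove NC -> ring=[5:NB]
Final route key 15: none >= 15, wrap to smallest pos 5 -> NB

Answer: NB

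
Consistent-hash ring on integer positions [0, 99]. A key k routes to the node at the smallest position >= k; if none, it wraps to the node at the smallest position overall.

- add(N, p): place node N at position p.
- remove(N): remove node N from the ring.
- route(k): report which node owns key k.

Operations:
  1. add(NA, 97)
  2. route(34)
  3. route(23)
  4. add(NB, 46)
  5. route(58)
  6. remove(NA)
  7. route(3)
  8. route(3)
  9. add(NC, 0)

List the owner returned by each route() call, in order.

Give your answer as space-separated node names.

Op 1: add NA@97 -> ring=[97:NA]
Op 2: route key 34: smallest pos >= 34 is 97 -> NA
Op 3: route key 23: smallest pos >= 23 is 97 -> NA
Op 4: add NB@46 -> ring=[46:NB,97:NA]
Op 5: route key 58: smallest pos >= 58 is 97 -> NA
Op 6: remove NA -> ring=[46:NB]
Op 7: route key 3: smallest pos >= 3 is 46 -> NB
Op 8: route key 3: smallest pos >= 3 is 46 -> NB
Op 9: add NC@0 -> ring=[0:NC,46:NB]

Answer: NA NA NA NB NB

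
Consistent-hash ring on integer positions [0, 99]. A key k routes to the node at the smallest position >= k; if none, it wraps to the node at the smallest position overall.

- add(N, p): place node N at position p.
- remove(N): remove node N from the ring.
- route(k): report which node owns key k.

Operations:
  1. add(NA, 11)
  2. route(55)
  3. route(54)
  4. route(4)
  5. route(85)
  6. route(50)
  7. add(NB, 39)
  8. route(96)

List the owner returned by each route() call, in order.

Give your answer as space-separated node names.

Answer: NA NA NA NA NA NA

Derivation:
Op 1: add NA@11 -> ring=[11:NA]
Op 2: route key 55: none >= 55, wrap to smallest pos 11 -> NA
Op 3: route key 54: none >= 54, wrap to smallest pos 11 -> NA
Op 4: route key 4: smallest pos >= 4 is 11 -> NA
Op 5: route key 85: none >= 85, wrap to smallest pos 11 -> NA
Op 6: route key 50: none >= 50, wrap to smallest pos 11 -> NA
Op 7: add NB@39 -> ring=[11:NA,39:NB]
Op 8: route key 96: none >= 96, wrap to smallest pos 11 -> NA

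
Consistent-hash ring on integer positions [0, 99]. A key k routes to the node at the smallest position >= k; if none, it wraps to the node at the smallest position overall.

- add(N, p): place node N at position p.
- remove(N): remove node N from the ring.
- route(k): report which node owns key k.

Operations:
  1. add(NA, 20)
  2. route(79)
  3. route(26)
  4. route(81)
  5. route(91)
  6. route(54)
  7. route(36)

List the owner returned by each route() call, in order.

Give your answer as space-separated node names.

Answer: NA NA NA NA NA NA

Derivation:
Op 1: add NA@20 -> ring=[20:NA]
Op 2: route key 79: none >= 79, wrap to smallest pos 20 -> NA
Op 3: route key 26: none >= 26, wrap to smallest pos 20 -> NA
Op 4: route key 81: none >= 81, wrap to smallest pos 20 -> NA
Op 5: route key 91: none >= 91, wrap to smallest pos 20 -> NA
Op 6: route key 54: none >= 54, wrap to smallest pos 20 -> NA
Op 7: route key 36: none >= 36, wrap to smallest pos 20 -> NA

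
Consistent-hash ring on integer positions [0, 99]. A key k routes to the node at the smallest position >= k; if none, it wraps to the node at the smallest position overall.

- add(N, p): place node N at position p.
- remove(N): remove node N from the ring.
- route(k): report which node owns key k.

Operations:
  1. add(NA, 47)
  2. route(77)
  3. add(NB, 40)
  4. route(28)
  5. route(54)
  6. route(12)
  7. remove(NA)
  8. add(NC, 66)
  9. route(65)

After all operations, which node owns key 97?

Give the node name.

Answer: NB

Derivation:
Op 1: add NA@47 -> ring=[47:NA]
Op 2: route key 77: none >= 77, wrap to smallest pos 47 -> NA
Op 3: add NB@40 -> ring=[40:NB,47:NA]
Op 4: route key 28: smallest pos >= 28 is 40 -> NB
Op 5: route key 54: none >= 54, wrap to smallest pos 40 -> NB
Op 6: route key 12: smallest pos >= 12 is 40 -> NB
Op 7: remove NA -> ring=[40:NB]
Op 8: add NC@66 -> ring=[40:NB,66:NC]
Op 9: route key 65: smallest pos >= 65 is 66 -> NC
Final route key 97: none >= 97, wrap to smallest pos 40 -> NB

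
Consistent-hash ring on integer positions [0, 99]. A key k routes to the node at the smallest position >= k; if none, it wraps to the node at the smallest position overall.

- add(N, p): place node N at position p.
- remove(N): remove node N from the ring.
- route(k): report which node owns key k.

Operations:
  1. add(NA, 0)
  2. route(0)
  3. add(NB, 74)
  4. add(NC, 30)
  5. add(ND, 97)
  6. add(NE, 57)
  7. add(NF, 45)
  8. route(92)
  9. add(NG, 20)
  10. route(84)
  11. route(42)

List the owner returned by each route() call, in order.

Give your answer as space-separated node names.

Op 1: add NA@0 -> ring=[0:NA]
Op 2: route key 0: smallest pos >= 0 is 0 -> NA
Op 3: add NB@74 -> ring=[0:NA,74:NB]
Op 4: add NC@30 -> ring=[0:NA,30:NC,74:NB]
Op 5: add ND@97 -> ring=[0:NA,30:NC,74:NB,97:ND]
Op 6: add NE@57 -> ring=[0:NA,30:NC,57:NE,74:NB,97:ND]
Op 7: add NF@45 -> ring=[0:NA,30:NC,45:NF,57:NE,74:NB,97:ND]
Op 8: route key 92: smallest pos >= 92 is 97 -> ND
Op 9: add NG@20 -> ring=[0:NA,20:NG,30:NC,45:NF,57:NE,74:NB,97:ND]
Op 10: route key 84: smallest pos >= 84 is 97 -> ND
Op 11: route key 42: smallest pos >= 42 is 45 -> NF

Answer: NA ND ND NF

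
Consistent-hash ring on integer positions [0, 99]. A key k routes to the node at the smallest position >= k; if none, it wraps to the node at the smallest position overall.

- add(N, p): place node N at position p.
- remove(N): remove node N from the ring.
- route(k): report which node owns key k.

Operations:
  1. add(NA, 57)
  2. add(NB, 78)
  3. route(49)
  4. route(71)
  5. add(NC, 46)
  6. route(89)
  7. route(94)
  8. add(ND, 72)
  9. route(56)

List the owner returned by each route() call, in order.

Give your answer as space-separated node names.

Answer: NA NB NC NC NA

Derivation:
Op 1: add NA@57 -> ring=[57:NA]
Op 2: add NB@78 -> ring=[57:NA,78:NB]
Op 3: route key 49: smallest pos >= 49 is 57 -> NA
Op 4: route key 71: smallest pos >= 71 is 78 -> NB
Op 5: add NC@46 -> ring=[46:NC,57:NA,78:NB]
Op 6: route key 89: none >= 89, wrap to smallest pos 46 -> NC
Op 7: route key 94: none >= 94, wrap to smallest pos 46 -> NC
Op 8: add ND@72 -> ring=[46:NC,57:NA,72:ND,78:NB]
Op 9: route key 56: smallest pos >= 56 is 57 -> NA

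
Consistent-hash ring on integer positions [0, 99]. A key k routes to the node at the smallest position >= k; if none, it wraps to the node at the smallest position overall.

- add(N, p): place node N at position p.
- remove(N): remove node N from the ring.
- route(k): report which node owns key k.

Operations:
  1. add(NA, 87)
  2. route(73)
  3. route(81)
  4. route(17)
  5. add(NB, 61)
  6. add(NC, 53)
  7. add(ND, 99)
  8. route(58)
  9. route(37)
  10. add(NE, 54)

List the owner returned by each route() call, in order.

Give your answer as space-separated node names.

Answer: NA NA NA NB NC

Derivation:
Op 1: add NA@87 -> ring=[87:NA]
Op 2: route key 73: smallest pos >= 73 is 87 -> NA
Op 3: route key 81: smallest pos >= 81 is 87 -> NA
Op 4: route key 17: smallest pos >= 17 is 87 -> NA
Op 5: add NB@61 -> ring=[61:NB,87:NA]
Op 6: add NC@53 -> ring=[53:NC,61:NB,87:NA]
Op 7: add ND@99 -> ring=[53:NC,61:NB,87:NA,99:ND]
Op 8: route key 58: smallest pos >= 58 is 61 -> NB
Op 9: route key 37: smallest pos >= 37 is 53 -> NC
Op 10: add NE@54 -> ring=[53:NC,54:NE,61:NB,87:NA,99:ND]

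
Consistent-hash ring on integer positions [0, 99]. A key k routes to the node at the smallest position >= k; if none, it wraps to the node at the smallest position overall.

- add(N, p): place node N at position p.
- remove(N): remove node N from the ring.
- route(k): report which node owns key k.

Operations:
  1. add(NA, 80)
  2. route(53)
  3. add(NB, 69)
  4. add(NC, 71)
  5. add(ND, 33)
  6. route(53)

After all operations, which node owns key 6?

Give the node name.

Op 1: add NA@80 -> ring=[80:NA]
Op 2: route key 53: smallest pos >= 53 is 80 -> NA
Op 3: add NB@69 -> ring=[69:NB,80:NA]
Op 4: add NC@71 -> ring=[69:NB,71:NC,80:NA]
Op 5: add ND@33 -> ring=[33:ND,69:NB,71:NC,80:NA]
Op 6: route key 53: smallest pos >= 53 is 69 -> NB
Final route key 6: smallest pos >= 6 is 33 -> ND

Answer: ND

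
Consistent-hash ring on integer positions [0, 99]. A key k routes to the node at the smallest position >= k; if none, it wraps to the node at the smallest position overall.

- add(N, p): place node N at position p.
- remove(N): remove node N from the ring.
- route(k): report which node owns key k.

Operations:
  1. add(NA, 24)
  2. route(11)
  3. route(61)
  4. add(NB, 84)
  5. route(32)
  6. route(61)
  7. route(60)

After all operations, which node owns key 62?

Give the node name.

Op 1: add NA@24 -> ring=[24:NA]
Op 2: route key 11: smallest pos >= 11 is 24 -> NA
Op 3: route key 61: none >= 61, wrap to smallest pos 24 -> NA
Op 4: add NB@84 -> ring=[24:NA,84:NB]
Op 5: route key 32: smallest pos >= 32 is 84 -> NB
Op 6: route key 61: smallest pos >= 61 is 84 -> NB
Op 7: route key 60: smallest pos >= 60 is 84 -> NB
Final route key 62: smallest pos >= 62 is 84 -> NB

Answer: NB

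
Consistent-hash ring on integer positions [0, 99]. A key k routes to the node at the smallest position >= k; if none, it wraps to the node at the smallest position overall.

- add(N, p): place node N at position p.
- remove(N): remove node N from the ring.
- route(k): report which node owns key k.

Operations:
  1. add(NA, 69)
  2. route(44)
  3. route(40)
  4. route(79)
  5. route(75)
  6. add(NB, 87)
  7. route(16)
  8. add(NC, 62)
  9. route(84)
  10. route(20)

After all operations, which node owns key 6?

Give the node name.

Op 1: add NA@69 -> ring=[69:NA]
Op 2: route key 44: smallest pos >= 44 is 69 -> NA
Op 3: route key 40: smallest pos >= 40 is 69 -> NA
Op 4: route key 79: none >= 79, wrap to smallest pos 69 -> NA
Op 5: route key 75: none >= 75, wrap to smallest pos 69 -> NA
Op 6: add NB@87 -> ring=[69:NA,87:NB]
Op 7: route key 16: smallest pos >= 16 is 69 -> NA
Op 8: add NC@62 -> ring=[62:NC,69:NA,87:NB]
Op 9: route key 84: smallest pos >= 84 is 87 -> NB
Op 10: route key 20: smallest pos >= 20 is 62 -> NC
Final route key 6: smallest pos >= 6 is 62 -> NC

Answer: NC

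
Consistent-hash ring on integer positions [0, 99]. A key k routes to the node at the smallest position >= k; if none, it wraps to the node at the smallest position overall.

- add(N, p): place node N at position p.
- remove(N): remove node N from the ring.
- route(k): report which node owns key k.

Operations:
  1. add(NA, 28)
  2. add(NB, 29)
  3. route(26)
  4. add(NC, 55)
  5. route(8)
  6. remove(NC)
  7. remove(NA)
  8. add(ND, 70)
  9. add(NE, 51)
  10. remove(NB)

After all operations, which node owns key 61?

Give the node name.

Op 1: add NA@28 -> ring=[28:NA]
Op 2: add NB@29 -> ring=[28:NA,29:NB]
Op 3: route key 26: smallest pos >= 26 is 28 -> NA
Op 4: add NC@55 -> ring=[28:NA,29:NB,55:NC]
Op 5: route key 8: smallest pos >= 8 is 28 -> NA
Op 6: remove NC -> ring=[28:NA,29:NB]
Op 7: remove NA -> ring=[29:NB]
Op 8: add ND@70 -> ring=[29:NB,70:ND]
Op 9: add NE@51 -> ring=[29:NB,51:NE,70:ND]
Op 10: remove NB -> ring=[51:NE,70:ND]
Final route key 61: smallest pos >= 61 is 70 -> ND

Answer: ND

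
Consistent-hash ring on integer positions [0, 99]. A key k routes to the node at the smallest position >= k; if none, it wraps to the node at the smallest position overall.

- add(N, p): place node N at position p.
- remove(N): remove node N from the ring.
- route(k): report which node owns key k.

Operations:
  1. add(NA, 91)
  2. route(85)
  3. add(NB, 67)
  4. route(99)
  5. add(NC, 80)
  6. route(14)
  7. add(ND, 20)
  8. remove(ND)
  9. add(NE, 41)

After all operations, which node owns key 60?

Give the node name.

Answer: NB

Derivation:
Op 1: add NA@91 -> ring=[91:NA]
Op 2: route key 85: smallest pos >= 85 is 91 -> NA
Op 3: add NB@67 -> ring=[67:NB,91:NA]
Op 4: route key 99: none >= 99, wrap to smallest pos 67 -> NB
Op 5: add NC@80 -> ring=[67:NB,80:NC,91:NA]
Op 6: route key 14: smallest pos >= 14 is 67 -> NB
Op 7: add ND@20 -> ring=[20:ND,67:NB,80:NC,91:NA]
Op 8: remove ND -> ring=[67:NB,80:NC,91:NA]
Op 9: add NE@41 -> ring=[41:NE,67:NB,80:NC,91:NA]
Final route key 60: smallest pos >= 60 is 67 -> NB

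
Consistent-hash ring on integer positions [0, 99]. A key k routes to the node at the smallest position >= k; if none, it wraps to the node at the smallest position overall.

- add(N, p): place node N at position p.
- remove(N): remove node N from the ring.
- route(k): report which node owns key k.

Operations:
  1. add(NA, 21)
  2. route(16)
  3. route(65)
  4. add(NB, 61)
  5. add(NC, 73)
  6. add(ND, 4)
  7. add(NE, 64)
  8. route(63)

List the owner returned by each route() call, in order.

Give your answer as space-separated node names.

Answer: NA NA NE

Derivation:
Op 1: add NA@21 -> ring=[21:NA]
Op 2: route key 16: smallest pos >= 16 is 21 -> NA
Op 3: route key 65: none >= 65, wrap to smallest pos 21 -> NA
Op 4: add NB@61 -> ring=[21:NA,61:NB]
Op 5: add NC@73 -> ring=[21:NA,61:NB,73:NC]
Op 6: add ND@4 -> ring=[4:ND,21:NA,61:NB,73:NC]
Op 7: add NE@64 -> ring=[4:ND,21:NA,61:NB,64:NE,73:NC]
Op 8: route key 63: smallest pos >= 63 is 64 -> NE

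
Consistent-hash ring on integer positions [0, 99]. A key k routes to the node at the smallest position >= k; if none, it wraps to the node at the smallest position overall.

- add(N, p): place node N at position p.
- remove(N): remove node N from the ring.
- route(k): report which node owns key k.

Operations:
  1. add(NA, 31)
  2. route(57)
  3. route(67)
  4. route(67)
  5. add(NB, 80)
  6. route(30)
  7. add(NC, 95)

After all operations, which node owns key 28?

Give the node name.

Answer: NA

Derivation:
Op 1: add NA@31 -> ring=[31:NA]
Op 2: route key 57: none >= 57, wrap to smallest pos 31 -> NA
Op 3: route key 67: none >= 67, wrap to smallest pos 31 -> NA
Op 4: route key 67: none >= 67, wrap to smallest pos 31 -> NA
Op 5: add NB@80 -> ring=[31:NA,80:NB]
Op 6: route key 30: smallest pos >= 30 is 31 -> NA
Op 7: add NC@95 -> ring=[31:NA,80:NB,95:NC]
Final route key 28: smallest pos >= 28 is 31 -> NA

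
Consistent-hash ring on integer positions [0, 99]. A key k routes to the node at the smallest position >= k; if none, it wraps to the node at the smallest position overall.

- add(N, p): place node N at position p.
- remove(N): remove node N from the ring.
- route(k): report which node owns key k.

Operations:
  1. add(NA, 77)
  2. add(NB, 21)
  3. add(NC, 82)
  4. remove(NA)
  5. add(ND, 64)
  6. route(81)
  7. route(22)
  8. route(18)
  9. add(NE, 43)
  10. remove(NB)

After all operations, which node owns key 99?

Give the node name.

Answer: NE

Derivation:
Op 1: add NA@77 -> ring=[77:NA]
Op 2: add NB@21 -> ring=[21:NB,77:NA]
Op 3: add NC@82 -> ring=[21:NB,77:NA,82:NC]
Op 4: remove NA -> ring=[21:NB,82:NC]
Op 5: add ND@64 -> ring=[21:NB,64:ND,82:NC]
Op 6: route key 81: smallest pos >= 81 is 82 -> NC
Op 7: route key 22: smallest pos >= 22 is 64 -> ND
Op 8: route key 18: smallest pos >= 18 is 21 -> NB
Op 9: add NE@43 -> ring=[21:NB,43:NE,64:ND,82:NC]
Op 10: remove NB -> ring=[43:NE,64:ND,82:NC]
Final route key 99: none >= 99, wrap to smallest pos 43 -> NE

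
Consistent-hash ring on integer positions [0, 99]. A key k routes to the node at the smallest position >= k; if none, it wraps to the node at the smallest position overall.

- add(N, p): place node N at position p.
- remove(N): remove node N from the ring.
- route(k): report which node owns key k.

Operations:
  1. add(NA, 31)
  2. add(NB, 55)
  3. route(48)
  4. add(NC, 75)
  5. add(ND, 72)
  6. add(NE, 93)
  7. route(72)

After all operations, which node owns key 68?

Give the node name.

Op 1: add NA@31 -> ring=[31:NA]
Op 2: add NB@55 -> ring=[31:NA,55:NB]
Op 3: route key 48: smallest pos >= 48 is 55 -> NB
Op 4: add NC@75 -> ring=[31:NA,55:NB,75:NC]
Op 5: add ND@72 -> ring=[31:NA,55:NB,72:ND,75:NC]
Op 6: add NE@93 -> ring=[31:NA,55:NB,72:ND,75:NC,93:NE]
Op 7: route key 72: smallest pos >= 72 is 72 -> ND
Final route key 68: smallest pos >= 68 is 72 -> ND

Answer: ND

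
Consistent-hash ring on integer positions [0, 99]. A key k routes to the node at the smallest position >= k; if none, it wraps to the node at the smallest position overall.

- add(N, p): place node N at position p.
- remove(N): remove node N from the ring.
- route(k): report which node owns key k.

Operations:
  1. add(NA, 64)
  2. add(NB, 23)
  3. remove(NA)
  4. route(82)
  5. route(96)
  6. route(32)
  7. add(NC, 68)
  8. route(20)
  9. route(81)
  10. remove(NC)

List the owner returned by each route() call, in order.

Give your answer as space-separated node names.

Answer: NB NB NB NB NB

Derivation:
Op 1: add NA@64 -> ring=[64:NA]
Op 2: add NB@23 -> ring=[23:NB,64:NA]
Op 3: remove NA -> ring=[23:NB]
Op 4: route key 82: none >= 82, wrap to smallest pos 23 -> NB
Op 5: route key 96: none >= 96, wrap to smallest pos 23 -> NB
Op 6: route key 32: none >= 32, wrap to smallest pos 23 -> NB
Op 7: add NC@68 -> ring=[23:NB,68:NC]
Op 8: route key 20: smallest pos >= 20 is 23 -> NB
Op 9: route key 81: none >= 81, wrap to smallest pos 23 -> NB
Op 10: remove NC -> ring=[23:NB]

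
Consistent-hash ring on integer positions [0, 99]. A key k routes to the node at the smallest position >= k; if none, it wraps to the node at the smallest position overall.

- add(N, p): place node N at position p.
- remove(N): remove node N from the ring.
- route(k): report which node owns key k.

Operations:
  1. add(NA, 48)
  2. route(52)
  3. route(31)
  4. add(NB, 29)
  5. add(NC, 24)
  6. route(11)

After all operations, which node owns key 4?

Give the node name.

Answer: NC

Derivation:
Op 1: add NA@48 -> ring=[48:NA]
Op 2: route key 52: none >= 52, wrap to smallest pos 48 -> NA
Op 3: route key 31: smallest pos >= 31 is 48 -> NA
Op 4: add NB@29 -> ring=[29:NB,48:NA]
Op 5: add NC@24 -> ring=[24:NC,29:NB,48:NA]
Op 6: route key 11: smallest pos >= 11 is 24 -> NC
Final route key 4: smallest pos >= 4 is 24 -> NC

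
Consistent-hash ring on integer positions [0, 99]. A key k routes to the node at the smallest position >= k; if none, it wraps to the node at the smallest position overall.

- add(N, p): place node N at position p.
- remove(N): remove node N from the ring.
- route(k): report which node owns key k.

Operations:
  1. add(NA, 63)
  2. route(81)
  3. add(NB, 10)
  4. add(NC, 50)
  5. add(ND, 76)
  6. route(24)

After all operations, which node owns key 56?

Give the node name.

Answer: NA

Derivation:
Op 1: add NA@63 -> ring=[63:NA]
Op 2: route key 81: none >= 81, wrap to smallest pos 63 -> NA
Op 3: add NB@10 -> ring=[10:NB,63:NA]
Op 4: add NC@50 -> ring=[10:NB,50:NC,63:NA]
Op 5: add ND@76 -> ring=[10:NB,50:NC,63:NA,76:ND]
Op 6: route key 24: smallest pos >= 24 is 50 -> NC
Final route key 56: smallest pos >= 56 is 63 -> NA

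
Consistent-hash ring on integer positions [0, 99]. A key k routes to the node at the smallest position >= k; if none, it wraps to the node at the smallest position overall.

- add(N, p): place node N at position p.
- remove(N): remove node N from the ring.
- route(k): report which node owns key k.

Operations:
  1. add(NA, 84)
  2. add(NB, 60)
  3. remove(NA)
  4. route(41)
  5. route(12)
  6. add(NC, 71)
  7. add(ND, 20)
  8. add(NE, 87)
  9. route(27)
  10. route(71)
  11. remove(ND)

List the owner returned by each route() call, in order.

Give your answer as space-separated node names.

Answer: NB NB NB NC

Derivation:
Op 1: add NA@84 -> ring=[84:NA]
Op 2: add NB@60 -> ring=[60:NB,84:NA]
Op 3: remove NA -> ring=[60:NB]
Op 4: route key 41: smallest pos >= 41 is 60 -> NB
Op 5: route key 12: smallest pos >= 12 is 60 -> NB
Op 6: add NC@71 -> ring=[60:NB,71:NC]
Op 7: add ND@20 -> ring=[20:ND,60:NB,71:NC]
Op 8: add NE@87 -> ring=[20:ND,60:NB,71:NC,87:NE]
Op 9: route key 27: smallest pos >= 27 is 60 -> NB
Op 10: route key 71: smallest pos >= 71 is 71 -> NC
Op 11: remove ND -> ring=[60:NB,71:NC,87:NE]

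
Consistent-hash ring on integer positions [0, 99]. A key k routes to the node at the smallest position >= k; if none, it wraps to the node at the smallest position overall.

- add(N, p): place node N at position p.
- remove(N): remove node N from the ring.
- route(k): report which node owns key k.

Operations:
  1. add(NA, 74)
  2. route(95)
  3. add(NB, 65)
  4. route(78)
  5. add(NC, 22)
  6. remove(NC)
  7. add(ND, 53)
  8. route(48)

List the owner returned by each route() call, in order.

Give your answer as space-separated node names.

Answer: NA NB ND

Derivation:
Op 1: add NA@74 -> ring=[74:NA]
Op 2: route key 95: none >= 95, wrap to smallest pos 74 -> NA
Op 3: add NB@65 -> ring=[65:NB,74:NA]
Op 4: route key 78: none >= 78, wrap to smallest pos 65 -> NB
Op 5: add NC@22 -> ring=[22:NC,65:NB,74:NA]
Op 6: remove NC -> ring=[65:NB,74:NA]
Op 7: add ND@53 -> ring=[53:ND,65:NB,74:NA]
Op 8: route key 48: smallest pos >= 48 is 53 -> ND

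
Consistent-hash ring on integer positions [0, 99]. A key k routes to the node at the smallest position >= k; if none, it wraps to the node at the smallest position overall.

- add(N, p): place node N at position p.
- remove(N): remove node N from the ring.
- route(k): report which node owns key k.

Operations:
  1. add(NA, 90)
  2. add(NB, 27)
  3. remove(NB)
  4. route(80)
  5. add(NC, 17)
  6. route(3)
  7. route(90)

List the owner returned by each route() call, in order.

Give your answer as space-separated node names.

Op 1: add NA@90 -> ring=[90:NA]
Op 2: add NB@27 -> ring=[27:NB,90:NA]
Op 3: remove NB -> ring=[90:NA]
Op 4: route key 80: smallest pos >= 80 is 90 -> NA
Op 5: add NC@17 -> ring=[17:NC,90:NA]
Op 6: route key 3: smallest pos >= 3 is 17 -> NC
Op 7: route key 90: smallest pos >= 90 is 90 -> NA

Answer: NA NC NA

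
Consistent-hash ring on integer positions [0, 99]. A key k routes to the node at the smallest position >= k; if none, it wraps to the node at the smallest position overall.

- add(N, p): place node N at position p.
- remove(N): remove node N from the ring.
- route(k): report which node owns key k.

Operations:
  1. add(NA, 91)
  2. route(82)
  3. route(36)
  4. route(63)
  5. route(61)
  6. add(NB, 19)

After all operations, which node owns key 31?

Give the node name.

Op 1: add NA@91 -> ring=[91:NA]
Op 2: route key 82: smallest pos >= 82 is 91 -> NA
Op 3: route key 36: smallest pos >= 36 is 91 -> NA
Op 4: route key 63: smallest pos >= 63 is 91 -> NA
Op 5: route key 61: smallest pos >= 61 is 91 -> NA
Op 6: add NB@19 -> ring=[19:NB,91:NA]
Final route key 31: smallest pos >= 31 is 91 -> NA

Answer: NA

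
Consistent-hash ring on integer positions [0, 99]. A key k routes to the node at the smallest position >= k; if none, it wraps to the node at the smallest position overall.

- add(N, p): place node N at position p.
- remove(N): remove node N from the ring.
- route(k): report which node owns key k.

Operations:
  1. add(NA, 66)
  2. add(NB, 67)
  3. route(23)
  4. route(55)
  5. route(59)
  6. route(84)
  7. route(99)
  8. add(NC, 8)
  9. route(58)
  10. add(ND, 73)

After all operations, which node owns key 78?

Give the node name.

Op 1: add NA@66 -> ring=[66:NA]
Op 2: add NB@67 -> ring=[66:NA,67:NB]
Op 3: route key 23: smallest pos >= 23 is 66 -> NA
Op 4: route key 55: smallest pos >= 55 is 66 -> NA
Op 5: route key 59: smallest pos >= 59 is 66 -> NA
Op 6: route key 84: none >= 84, wrap to smallest pos 66 -> NA
Op 7: route key 99: none >= 99, wrap to smallest pos 66 -> NA
Op 8: add NC@8 -> ring=[8:NC,66:NA,67:NB]
Op 9: route key 58: smallest pos >= 58 is 66 -> NA
Op 10: add ND@73 -> ring=[8:NC,66:NA,67:NB,73:ND]
Final route key 78: none >= 78, wrap to smallest pos 8 -> NC

Answer: NC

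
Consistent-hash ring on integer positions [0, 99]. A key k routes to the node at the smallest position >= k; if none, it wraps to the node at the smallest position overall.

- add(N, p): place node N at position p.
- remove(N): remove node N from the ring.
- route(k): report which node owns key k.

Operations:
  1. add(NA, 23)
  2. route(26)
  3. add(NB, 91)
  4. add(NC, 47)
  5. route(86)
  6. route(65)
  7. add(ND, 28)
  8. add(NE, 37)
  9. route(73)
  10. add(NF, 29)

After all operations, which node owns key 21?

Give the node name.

Answer: NA

Derivation:
Op 1: add NA@23 -> ring=[23:NA]
Op 2: route key 26: none >= 26, wrap to smallest pos 23 -> NA
Op 3: add NB@91 -> ring=[23:NA,91:NB]
Op 4: add NC@47 -> ring=[23:NA,47:NC,91:NB]
Op 5: route key 86: smallest pos >= 86 is 91 -> NB
Op 6: route key 65: smallest pos >= 65 is 91 -> NB
Op 7: add ND@28 -> ring=[23:NA,28:ND,47:NC,91:NB]
Op 8: add NE@37 -> ring=[23:NA,28:ND,37:NE,47:NC,91:NB]
Op 9: route key 73: smallest pos >= 73 is 91 -> NB
Op 10: add NF@29 -> ring=[23:NA,28:ND,29:NF,37:NE,47:NC,91:NB]
Final route key 21: smallest pos >= 21 is 23 -> NA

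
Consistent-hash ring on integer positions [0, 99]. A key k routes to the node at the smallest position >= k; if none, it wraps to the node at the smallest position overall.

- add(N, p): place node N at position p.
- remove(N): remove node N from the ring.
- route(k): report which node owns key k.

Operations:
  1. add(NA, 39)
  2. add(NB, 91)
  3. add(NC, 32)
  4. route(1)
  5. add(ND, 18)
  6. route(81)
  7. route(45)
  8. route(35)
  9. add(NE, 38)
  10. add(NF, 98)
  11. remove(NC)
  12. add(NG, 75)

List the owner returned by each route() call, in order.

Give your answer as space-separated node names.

Answer: NC NB NB NA

Derivation:
Op 1: add NA@39 -> ring=[39:NA]
Op 2: add NB@91 -> ring=[39:NA,91:NB]
Op 3: add NC@32 -> ring=[32:NC,39:NA,91:NB]
Op 4: route key 1: smallest pos >= 1 is 32 -> NC
Op 5: add ND@18 -> ring=[18:ND,32:NC,39:NA,91:NB]
Op 6: route key 81: smallest pos >= 81 is 91 -> NB
Op 7: route key 45: smallest pos >= 45 is 91 -> NB
Op 8: route key 35: smallest pos >= 35 is 39 -> NA
Op 9: add NE@38 -> ring=[18:ND,32:NC,38:NE,39:NA,91:NB]
Op 10: add NF@98 -> ring=[18:ND,32:NC,38:NE,39:NA,91:NB,98:NF]
Op 11: remove NC -> ring=[18:ND,38:NE,39:NA,91:NB,98:NF]
Op 12: add NG@75 -> ring=[18:ND,38:NE,39:NA,75:NG,91:NB,98:NF]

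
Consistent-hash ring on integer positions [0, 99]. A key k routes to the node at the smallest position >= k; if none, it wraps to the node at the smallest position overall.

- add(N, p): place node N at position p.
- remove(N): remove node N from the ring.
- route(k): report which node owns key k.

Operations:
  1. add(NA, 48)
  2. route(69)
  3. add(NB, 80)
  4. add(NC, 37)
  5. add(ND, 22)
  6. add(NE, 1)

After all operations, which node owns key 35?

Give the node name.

Op 1: add NA@48 -> ring=[48:NA]
Op 2: route key 69: none >= 69, wrap to smallest pos 48 -> NA
Op 3: add NB@80 -> ring=[48:NA,80:NB]
Op 4: add NC@37 -> ring=[37:NC,48:NA,80:NB]
Op 5: add ND@22 -> ring=[22:ND,37:NC,48:NA,80:NB]
Op 6: add NE@1 -> ring=[1:NE,22:ND,37:NC,48:NA,80:NB]
Final route key 35: smallest pos >= 35 is 37 -> NC

Answer: NC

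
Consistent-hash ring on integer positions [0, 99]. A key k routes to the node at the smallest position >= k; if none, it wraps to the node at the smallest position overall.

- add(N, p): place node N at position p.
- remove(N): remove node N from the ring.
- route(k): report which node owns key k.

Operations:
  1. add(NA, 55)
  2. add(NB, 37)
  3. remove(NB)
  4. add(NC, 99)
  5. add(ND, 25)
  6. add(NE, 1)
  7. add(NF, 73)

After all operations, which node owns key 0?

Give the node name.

Op 1: add NA@55 -> ring=[55:NA]
Op 2: add NB@37 -> ring=[37:NB,55:NA]
Op 3: remove NB -> ring=[55:NA]
Op 4: add NC@99 -> ring=[55:NA,99:NC]
Op 5: add ND@25 -> ring=[25:ND,55:NA,99:NC]
Op 6: add NE@1 -> ring=[1:NE,25:ND,55:NA,99:NC]
Op 7: add NF@73 -> ring=[1:NE,25:ND,55:NA,73:NF,99:NC]
Final route key 0: smallest pos >= 0 is 1 -> NE

Answer: NE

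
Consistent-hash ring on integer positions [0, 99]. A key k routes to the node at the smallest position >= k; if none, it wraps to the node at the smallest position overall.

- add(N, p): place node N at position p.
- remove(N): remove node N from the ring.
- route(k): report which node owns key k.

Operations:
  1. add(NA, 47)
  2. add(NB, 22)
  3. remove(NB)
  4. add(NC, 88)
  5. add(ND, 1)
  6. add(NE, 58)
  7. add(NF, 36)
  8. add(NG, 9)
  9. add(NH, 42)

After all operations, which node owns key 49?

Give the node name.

Op 1: add NA@47 -> ring=[47:NA]
Op 2: add NB@22 -> ring=[22:NB,47:NA]
Op 3: remove NB -> ring=[47:NA]
Op 4: add NC@88 -> ring=[47:NA,88:NC]
Op 5: add ND@1 -> ring=[1:ND,47:NA,88:NC]
Op 6: add NE@58 -> ring=[1:ND,47:NA,58:NE,88:NC]
Op 7: add NF@36 -> ring=[1:ND,36:NF,47:NA,58:NE,88:NC]
Op 8: add NG@9 -> ring=[1:ND,9:NG,36:NF,47:NA,58:NE,88:NC]
Op 9: add NH@42 -> ring=[1:ND,9:NG,36:NF,42:NH,47:NA,58:NE,88:NC]
Final route key 49: smallest pos >= 49 is 58 -> NE

Answer: NE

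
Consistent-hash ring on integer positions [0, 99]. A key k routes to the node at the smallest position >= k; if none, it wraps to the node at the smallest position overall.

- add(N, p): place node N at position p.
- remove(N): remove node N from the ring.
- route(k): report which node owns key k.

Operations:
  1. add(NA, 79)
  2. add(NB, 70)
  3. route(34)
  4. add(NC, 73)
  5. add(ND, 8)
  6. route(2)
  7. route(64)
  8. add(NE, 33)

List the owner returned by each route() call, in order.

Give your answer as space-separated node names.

Answer: NB ND NB

Derivation:
Op 1: add NA@79 -> ring=[79:NA]
Op 2: add NB@70 -> ring=[70:NB,79:NA]
Op 3: route key 34: smallest pos >= 34 is 70 -> NB
Op 4: add NC@73 -> ring=[70:NB,73:NC,79:NA]
Op 5: add ND@8 -> ring=[8:ND,70:NB,73:NC,79:NA]
Op 6: route key 2: smallest pos >= 2 is 8 -> ND
Op 7: route key 64: smallest pos >= 64 is 70 -> NB
Op 8: add NE@33 -> ring=[8:ND,33:NE,70:NB,73:NC,79:NA]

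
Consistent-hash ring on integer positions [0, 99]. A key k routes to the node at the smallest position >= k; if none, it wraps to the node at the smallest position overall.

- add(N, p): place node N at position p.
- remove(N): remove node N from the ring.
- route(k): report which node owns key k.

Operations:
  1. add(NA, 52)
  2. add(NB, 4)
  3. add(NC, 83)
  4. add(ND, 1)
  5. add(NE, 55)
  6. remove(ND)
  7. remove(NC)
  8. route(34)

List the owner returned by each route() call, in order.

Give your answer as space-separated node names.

Op 1: add NA@52 -> ring=[52:NA]
Op 2: add NB@4 -> ring=[4:NB,52:NA]
Op 3: add NC@83 -> ring=[4:NB,52:NA,83:NC]
Op 4: add ND@1 -> ring=[1:ND,4:NB,52:NA,83:NC]
Op 5: add NE@55 -> ring=[1:ND,4:NB,52:NA,55:NE,83:NC]
Op 6: remove ND -> ring=[4:NB,52:NA,55:NE,83:NC]
Op 7: remove NC -> ring=[4:NB,52:NA,55:NE]
Op 8: route key 34: smallest pos >= 34 is 52 -> NA

Answer: NA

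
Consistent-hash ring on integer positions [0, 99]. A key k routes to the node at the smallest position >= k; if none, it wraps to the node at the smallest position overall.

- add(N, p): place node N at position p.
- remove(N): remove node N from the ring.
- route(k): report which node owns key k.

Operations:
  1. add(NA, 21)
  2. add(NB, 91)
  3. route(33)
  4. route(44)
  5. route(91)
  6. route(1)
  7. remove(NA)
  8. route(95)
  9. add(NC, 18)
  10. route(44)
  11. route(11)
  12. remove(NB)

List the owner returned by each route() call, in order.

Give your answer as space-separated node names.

Op 1: add NA@21 -> ring=[21:NA]
Op 2: add NB@91 -> ring=[21:NA,91:NB]
Op 3: route key 33: smallest pos >= 33 is 91 -> NB
Op 4: route key 44: smallest pos >= 44 is 91 -> NB
Op 5: route key 91: smallest pos >= 91 is 91 -> NB
Op 6: route key 1: smallest pos >= 1 is 21 -> NA
Op 7: remove NA -> ring=[91:NB]
Op 8: route key 95: none >= 95, wrap to smallest pos 91 -> NB
Op 9: add NC@18 -> ring=[18:NC,91:NB]
Op 10: route key 44: smallest pos >= 44 is 91 -> NB
Op 11: route key 11: smallest pos >= 11 is 18 -> NC
Op 12: remove NB -> ring=[18:NC]

Answer: NB NB NB NA NB NB NC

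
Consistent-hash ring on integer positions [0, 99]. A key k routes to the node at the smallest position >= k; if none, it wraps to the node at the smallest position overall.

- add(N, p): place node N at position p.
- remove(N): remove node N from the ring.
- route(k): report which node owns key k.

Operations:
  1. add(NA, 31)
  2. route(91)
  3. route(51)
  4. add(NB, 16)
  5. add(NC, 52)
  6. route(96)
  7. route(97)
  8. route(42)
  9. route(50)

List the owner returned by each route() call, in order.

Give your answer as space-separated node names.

Answer: NA NA NB NB NC NC

Derivation:
Op 1: add NA@31 -> ring=[31:NA]
Op 2: route key 91: none >= 91, wrap to smallest pos 31 -> NA
Op 3: route key 51: none >= 51, wrap to smallest pos 31 -> NA
Op 4: add NB@16 -> ring=[16:NB,31:NA]
Op 5: add NC@52 -> ring=[16:NB,31:NA,52:NC]
Op 6: route key 96: none >= 96, wrap to smallest pos 16 -> NB
Op 7: route key 97: none >= 97, wrap to smallest pos 16 -> NB
Op 8: route key 42: smallest pos >= 42 is 52 -> NC
Op 9: route key 50: smallest pos >= 50 is 52 -> NC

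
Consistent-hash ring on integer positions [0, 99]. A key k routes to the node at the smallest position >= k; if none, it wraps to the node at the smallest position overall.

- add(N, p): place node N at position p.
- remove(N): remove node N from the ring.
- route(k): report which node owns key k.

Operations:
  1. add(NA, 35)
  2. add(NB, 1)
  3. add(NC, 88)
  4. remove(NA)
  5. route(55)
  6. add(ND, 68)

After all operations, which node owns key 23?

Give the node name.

Op 1: add NA@35 -> ring=[35:NA]
Op 2: add NB@1 -> ring=[1:NB,35:NA]
Op 3: add NC@88 -> ring=[1:NB,35:NA,88:NC]
Op 4: remove NA -> ring=[1:NB,88:NC]
Op 5: route key 55: smallest pos >= 55 is 88 -> NC
Op 6: add ND@68 -> ring=[1:NB,68:ND,88:NC]
Final route key 23: smallest pos >= 23 is 68 -> ND

Answer: ND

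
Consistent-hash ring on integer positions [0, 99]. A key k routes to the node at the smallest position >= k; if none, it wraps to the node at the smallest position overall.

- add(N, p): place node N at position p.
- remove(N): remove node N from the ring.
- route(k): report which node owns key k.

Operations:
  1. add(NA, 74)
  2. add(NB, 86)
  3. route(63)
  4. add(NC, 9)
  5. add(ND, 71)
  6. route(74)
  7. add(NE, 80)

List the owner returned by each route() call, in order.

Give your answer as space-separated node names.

Answer: NA NA

Derivation:
Op 1: add NA@74 -> ring=[74:NA]
Op 2: add NB@86 -> ring=[74:NA,86:NB]
Op 3: route key 63: smallest pos >= 63 is 74 -> NA
Op 4: add NC@9 -> ring=[9:NC,74:NA,86:NB]
Op 5: add ND@71 -> ring=[9:NC,71:ND,74:NA,86:NB]
Op 6: route key 74: smallest pos >= 74 is 74 -> NA
Op 7: add NE@80 -> ring=[9:NC,71:ND,74:NA,80:NE,86:NB]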